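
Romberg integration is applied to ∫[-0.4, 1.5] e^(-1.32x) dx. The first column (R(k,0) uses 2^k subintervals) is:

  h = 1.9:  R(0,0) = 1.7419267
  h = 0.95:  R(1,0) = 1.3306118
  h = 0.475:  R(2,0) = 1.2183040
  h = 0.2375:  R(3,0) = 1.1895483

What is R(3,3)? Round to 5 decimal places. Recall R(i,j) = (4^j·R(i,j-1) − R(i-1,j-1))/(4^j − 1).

R(1,1) = (4·1.3306118 − 1.7419267) / 3 = 1.1935068
R(2,1) = 1.2183040 + (1.2183040 − 1.3306118)/3 = 1.1808681
R(3,1) = (4·1.1895483 − 1.2183040) / 3 = 1.1799631
R(2,2) = (16·1.1808681 − 1.1935068) / 15 = 1.1800255
R(3,2) = (16·1.1799631 − 1.1808681) / 15 = 1.1799028
R(3,3) = (64·1.1799028 − 1.1800255) / 63 = 1.1799009

1.17990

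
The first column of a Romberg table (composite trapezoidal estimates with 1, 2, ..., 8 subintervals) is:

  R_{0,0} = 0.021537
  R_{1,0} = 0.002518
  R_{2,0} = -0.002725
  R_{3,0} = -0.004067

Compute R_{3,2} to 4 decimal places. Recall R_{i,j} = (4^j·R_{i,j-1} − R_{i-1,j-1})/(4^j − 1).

Richardson extrapolation on the trapezoidal column (denominator 4−1=3):
R_{2,1} = (4·(-0.002725) − 0.002518) / 3 = -0.004473
R_{3,1} = (4·(-0.004067) − (-0.002725)) / 3 = -0.004514
R_{3,2} = (16·(-0.004514) − (-0.004473)) / 15 = -0.004517

-0.0045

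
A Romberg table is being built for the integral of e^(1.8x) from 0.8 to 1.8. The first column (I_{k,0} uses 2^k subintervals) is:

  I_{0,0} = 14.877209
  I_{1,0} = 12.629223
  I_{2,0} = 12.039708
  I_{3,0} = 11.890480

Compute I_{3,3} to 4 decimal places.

Richardson extrapolation on the trapezoidal column (denominator 4−1=3):
I_{1,1} = 12.629223 + (12.629223 − 14.877209)/3 = 11.879894
I_{2,1} = 12.039708 + (12.039708 − 12.629223)/3 = 11.843203
I_{3,1} = 11.890480 + (11.890480 − 12.039708)/3 = 11.840737
I_{2,2} = 11.843203 + (11.843203 − 11.879894)/15 = 11.840757
I_{3,2} = (16·11.840737 − 11.843203) / 15 = 11.840573
I_{3,3} = 11.840573 + (11.840573 − 11.840757)/63 = 11.840570

11.8406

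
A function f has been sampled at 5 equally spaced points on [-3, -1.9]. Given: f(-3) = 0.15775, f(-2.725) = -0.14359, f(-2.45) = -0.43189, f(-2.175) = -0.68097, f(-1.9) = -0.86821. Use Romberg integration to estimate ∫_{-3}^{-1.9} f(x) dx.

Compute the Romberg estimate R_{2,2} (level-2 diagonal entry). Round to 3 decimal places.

R_{0,0} (trapezoid, 1 panel, h=1.1000): -0.39075
R_{1,0} (trapezoid, 2 panels, h=0.5500): -0.43292
R_{2,0} (trapezoid, 4 panels, h=0.2750): -0.44321
R_{1,1} = -0.43292 + (-0.43292 − (-0.39075))/3 = -0.44698
R_{2,1} = -0.44321 + (-0.44321 − (-0.43292))/3 = -0.44664
R_{2,2} = -0.44664 + (-0.44664 − (-0.44698))/15 = -0.44662

-0.447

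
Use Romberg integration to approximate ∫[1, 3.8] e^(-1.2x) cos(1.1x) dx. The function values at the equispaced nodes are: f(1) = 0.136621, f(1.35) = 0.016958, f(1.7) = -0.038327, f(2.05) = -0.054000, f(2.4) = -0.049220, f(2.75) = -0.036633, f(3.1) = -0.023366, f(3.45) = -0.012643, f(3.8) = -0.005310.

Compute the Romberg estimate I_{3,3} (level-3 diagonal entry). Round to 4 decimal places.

I_{0,0} (trapezoid, 1 panel, h=2.8000): 0.183835
I_{1,0} (trapezoid, 2 panels, h=1.4000): 0.023010
I_{2,0} (trapezoid, 4 panels, h=0.7000): -0.031680
I_{3,0} (trapezoid, 8 panels, h=0.3500): -0.046051
I_{1,1} = 0.023010 + (0.023010 − 0.183835)/3 = -0.030598
I_{2,1} = -0.031680 + (-0.031680 − 0.023010)/3 = -0.049910
I_{3,1} = -0.046051 + (-0.046051 − (-0.031680))/3 = -0.050841
I_{2,2} = -0.049910 + (-0.049910 − (-0.030598))/15 = -0.051197
I_{3,2} = -0.050841 + (-0.050841 − (-0.049910))/15 = -0.050903
I_{3,3} = -0.050903 + (-0.050903 − (-0.051197))/63 = -0.050898

-0.0509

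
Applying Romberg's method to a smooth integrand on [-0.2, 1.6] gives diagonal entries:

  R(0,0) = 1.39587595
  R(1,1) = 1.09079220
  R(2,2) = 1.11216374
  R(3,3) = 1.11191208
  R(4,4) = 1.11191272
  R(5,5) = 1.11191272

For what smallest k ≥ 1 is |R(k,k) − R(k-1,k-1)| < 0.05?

|R(1,1) − R(0,0)| = 0.30508375 ≥ 0.05
|R(2,2) − R(1,1)| = 0.02137154 < 0.05

k = 2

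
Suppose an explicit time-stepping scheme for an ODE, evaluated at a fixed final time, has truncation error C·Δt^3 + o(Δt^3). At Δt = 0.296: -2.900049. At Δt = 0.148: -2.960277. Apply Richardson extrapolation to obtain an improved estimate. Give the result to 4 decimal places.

-2.9689

The leading error scales as Δt^3; refining by a factor of 2 reduces it by 2^3 = 8.
Extrapolated value = (8·A(Δt/2) − A(Δt)) / (8 − 1)
= (8·(-2.960277) − (-2.900049)) / 7
= -20.782167 / 7 = -2.968881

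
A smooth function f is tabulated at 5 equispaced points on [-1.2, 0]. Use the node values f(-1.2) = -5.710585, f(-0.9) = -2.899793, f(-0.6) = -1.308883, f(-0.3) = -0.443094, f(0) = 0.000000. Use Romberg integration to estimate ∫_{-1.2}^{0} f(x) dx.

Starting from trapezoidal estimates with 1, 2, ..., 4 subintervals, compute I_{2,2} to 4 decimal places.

-2.1687

I_{0,0} (trapezoid, 1 panel, h=1.2000): -3.426351
I_{1,0} (trapezoid, 2 panels, h=0.6000): -2.498505
I_{2,0} (trapezoid, 4 panels, h=0.3000): -2.252119
I_{1,1} = -2.498505 + (-2.498505 − (-3.426351))/3 = -2.189223
I_{2,1} = -2.252119 + (-2.252119 − (-2.498505))/3 = -2.169990
I_{2,2} = -2.169990 + (-2.169990 − (-2.189223))/15 = -2.168708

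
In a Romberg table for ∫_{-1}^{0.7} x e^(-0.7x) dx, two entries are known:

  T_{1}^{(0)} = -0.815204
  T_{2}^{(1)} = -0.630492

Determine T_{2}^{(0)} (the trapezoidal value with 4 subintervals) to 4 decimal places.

-0.6767

From T_{2}^{(1)} = (4·T_{2}^{(0)} − T_{1}^{(0)})/3, solve for T_{2}^{(0)}:
4·T_{2}^{(0)} = 3·(-0.630492) + (-0.815204) = -2.706680
T_{2}^{(0)} = -0.676670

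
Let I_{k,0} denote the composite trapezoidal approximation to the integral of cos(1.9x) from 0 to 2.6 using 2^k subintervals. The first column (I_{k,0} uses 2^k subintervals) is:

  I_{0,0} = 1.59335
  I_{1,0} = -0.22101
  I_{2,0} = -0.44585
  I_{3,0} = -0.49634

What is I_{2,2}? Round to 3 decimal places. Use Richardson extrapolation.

-0.500

I_{1,1} = (4·(-0.22101) − 1.59335) / 3 = -0.82580
I_{2,1} = (4·(-0.44585) − (-0.22101)) / 3 = -0.52080
I_{2,2} = (16·(-0.52080) − (-0.82580)) / 15 = -0.50047
(Column j=1 coincides with Simpson's rule on the same nodes.)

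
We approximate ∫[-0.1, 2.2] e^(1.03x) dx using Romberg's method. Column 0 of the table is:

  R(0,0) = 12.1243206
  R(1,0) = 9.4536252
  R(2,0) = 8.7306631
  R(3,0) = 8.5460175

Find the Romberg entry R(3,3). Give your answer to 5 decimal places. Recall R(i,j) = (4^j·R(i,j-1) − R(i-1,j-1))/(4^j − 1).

R(1,1) = 9.4536252 + (9.4536252 − 12.1243206)/3 = 8.5633934
R(2,1) = (4·8.7306631 − 9.4536252) / 3 = 8.4896757
R(3,1) = (4·8.5460175 − 8.7306631) / 3 = 8.4844690
R(2,2) = (16·8.4896757 − 8.5633934) / 15 = 8.4847612
R(3,2) = 8.4844690 + (8.4844690 − 8.4896757)/15 = 8.4841219
R(3,3) = (64·8.4841219 − 8.4847612) / 63 = 8.4841118
(Column j=1 coincides with Simpson's rule on the same nodes.)

8.48411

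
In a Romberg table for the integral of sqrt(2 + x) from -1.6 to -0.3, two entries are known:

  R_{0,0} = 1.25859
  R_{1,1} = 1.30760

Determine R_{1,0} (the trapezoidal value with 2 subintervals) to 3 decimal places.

From R_{1,1} = (4·R_{1,0} − R_{0,0})/3, solve for R_{1,0}:
4·R_{1,0} = 3·1.30760 + 1.25859 = 5.18139
R_{1,0} = 1.29535

1.295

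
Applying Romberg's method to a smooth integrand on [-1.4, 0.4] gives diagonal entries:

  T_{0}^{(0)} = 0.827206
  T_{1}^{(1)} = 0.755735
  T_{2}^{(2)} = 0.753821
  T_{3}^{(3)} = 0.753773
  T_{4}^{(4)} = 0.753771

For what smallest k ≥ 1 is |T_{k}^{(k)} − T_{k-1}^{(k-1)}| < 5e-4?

|T_{1}^{(1)} − T_{0}^{(0)}| = 0.071471 ≥ 5e-4
|T_{2}^{(2)} − T_{1}^{(1)}| = 0.001914 ≥ 5e-4
|T_{3}^{(3)} − T_{2}^{(2)}| = 0.000048 < 5e-4

k = 3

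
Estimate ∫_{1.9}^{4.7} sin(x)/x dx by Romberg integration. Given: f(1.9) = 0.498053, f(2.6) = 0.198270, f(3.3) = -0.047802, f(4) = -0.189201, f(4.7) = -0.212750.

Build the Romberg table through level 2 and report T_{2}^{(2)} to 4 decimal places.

0.0533

T_{0}^{(0)} (trapezoid, 1 panel, h=2.8000): 0.399424
T_{1}^{(0)} (trapezoid, 2 panels, h=1.4000): 0.132789
T_{2}^{(0)} (trapezoid, 4 panels, h=0.7000): 0.072743
T_{1}^{(1)} = 0.132789 + (0.132789 − 0.399424)/3 = 0.043911
T_{2}^{(1)} = 0.072743 + (0.072743 − 0.132789)/3 = 0.052728
T_{2}^{(2)} = 0.052728 + (0.052728 − 0.043911)/15 = 0.053316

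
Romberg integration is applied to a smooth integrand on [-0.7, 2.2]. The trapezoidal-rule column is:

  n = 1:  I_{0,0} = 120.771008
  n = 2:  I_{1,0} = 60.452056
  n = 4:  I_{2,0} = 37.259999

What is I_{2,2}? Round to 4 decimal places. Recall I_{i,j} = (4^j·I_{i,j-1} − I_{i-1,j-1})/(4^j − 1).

Richardson extrapolation on the trapezoidal column (denominator 4−1=3):
I_{1,1} = 60.452056 + (60.452056 − 120.771008)/3 = 40.345739
I_{2,1} = (4·37.259999 − 60.452056) / 3 = 29.529313
I_{2,2} = (16·29.529313 − 40.345739) / 15 = 28.808218

28.8082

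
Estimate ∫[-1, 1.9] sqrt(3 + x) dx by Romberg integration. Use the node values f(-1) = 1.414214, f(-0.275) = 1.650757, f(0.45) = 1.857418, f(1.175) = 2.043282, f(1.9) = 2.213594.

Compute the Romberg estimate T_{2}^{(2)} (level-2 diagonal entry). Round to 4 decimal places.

T_{0}^{(0)} (trapezoid, 1 panel, h=2.9000): 5.260322
T_{1}^{(0)} (trapezoid, 2 panels, h=1.4500): 5.323417
T_{2}^{(0)} (trapezoid, 4 panels, h=0.7250): 5.339887
T_{1}^{(1)} = 5.323417 + (5.323417 − 5.260322)/3 = 5.344449
T_{2}^{(1)} = 5.339887 + (5.339887 − 5.323417)/3 = 5.345377
T_{2}^{(2)} = 5.345377 + (5.345377 − 5.344449)/15 = 5.345439

5.3454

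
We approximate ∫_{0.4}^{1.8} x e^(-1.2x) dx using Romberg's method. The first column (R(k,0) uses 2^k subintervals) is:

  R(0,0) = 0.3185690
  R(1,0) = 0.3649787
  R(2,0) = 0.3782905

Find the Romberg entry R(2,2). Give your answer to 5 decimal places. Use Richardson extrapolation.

0.38288

Richardson extrapolation on the trapezoidal column (denominator 4−1=3):
R(1,1) = (4·0.3649787 − 0.3185690) / 3 = 0.3804486
R(2,1) = 0.3782905 + (0.3782905 − 0.3649787)/3 = 0.3827278
R(2,2) = 0.3827278 + (0.3827278 − 0.3804486)/15 = 0.3828797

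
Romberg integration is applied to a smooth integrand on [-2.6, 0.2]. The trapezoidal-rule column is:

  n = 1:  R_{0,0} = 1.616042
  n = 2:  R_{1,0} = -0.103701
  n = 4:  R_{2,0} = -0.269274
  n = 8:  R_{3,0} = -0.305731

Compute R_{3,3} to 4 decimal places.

R_{1,1} = -0.103701 + (-0.103701 − 1.616042)/3 = -0.676949
R_{2,1} = -0.269274 + (-0.269274 − (-0.103701))/3 = -0.324465
R_{3,1} = (4·(-0.305731) − (-0.269274)) / 3 = -0.317883
R_{2,2} = (16·(-0.324465) − (-0.676949)) / 15 = -0.300966
R_{3,2} = (16·(-0.317883) − (-0.324465)) / 15 = -0.317444
R_{3,3} = (64·(-0.317444) − (-0.300966)) / 63 = -0.317706

-0.3177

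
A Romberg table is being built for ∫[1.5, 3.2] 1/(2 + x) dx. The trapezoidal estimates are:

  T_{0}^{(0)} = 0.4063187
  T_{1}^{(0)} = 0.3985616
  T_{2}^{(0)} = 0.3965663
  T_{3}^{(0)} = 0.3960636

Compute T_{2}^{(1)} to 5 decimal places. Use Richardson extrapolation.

0.39590

Richardson extrapolation on the trapezoidal column (denominator 4−1=3):
T_{2}^{(1)} = 0.3965663 + (0.3965663 − 0.3985616)/3 = 0.3959012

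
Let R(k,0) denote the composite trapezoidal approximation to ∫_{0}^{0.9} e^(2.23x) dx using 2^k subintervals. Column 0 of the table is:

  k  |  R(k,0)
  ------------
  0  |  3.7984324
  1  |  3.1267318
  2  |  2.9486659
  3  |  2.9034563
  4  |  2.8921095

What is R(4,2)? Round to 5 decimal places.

Richardson extrapolation on the trapezoidal column (denominator 4−1=3):
R(3,1) = (4·2.9034563 − 2.9486659) / 3 = 2.8883864
R(4,1) = (4·2.8921095 − 2.9034563) / 3 = 2.8883272
R(4,2) = 2.8883272 + (2.8883272 − 2.8883864)/15 = 2.8883233

2.88832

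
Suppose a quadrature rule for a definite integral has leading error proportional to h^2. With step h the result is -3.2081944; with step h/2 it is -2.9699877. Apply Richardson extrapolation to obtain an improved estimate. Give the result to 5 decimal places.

Extrapolated value = (4·A(h/2) − A(h)) / (4 − 1)
= (4·(-2.9699877) − (-3.2081944)) / 3
= -8.6717564 / 3 = -2.8905855

-2.89059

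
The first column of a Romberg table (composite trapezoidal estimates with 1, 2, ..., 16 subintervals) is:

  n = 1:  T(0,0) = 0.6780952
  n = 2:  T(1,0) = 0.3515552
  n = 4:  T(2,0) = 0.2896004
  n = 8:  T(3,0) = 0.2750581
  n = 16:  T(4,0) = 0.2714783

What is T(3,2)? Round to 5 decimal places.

Richardson extrapolation on the trapezoidal column (denominator 4−1=3):
T(2,1) = 0.2896004 + (0.2896004 − 0.3515552)/3 = 0.2689488
T(3,1) = (4·0.2750581 − 0.2896004) / 3 = 0.2702107
T(3,2) = (16·0.2702107 − 0.2689488) / 15 = 0.2702948

0.27029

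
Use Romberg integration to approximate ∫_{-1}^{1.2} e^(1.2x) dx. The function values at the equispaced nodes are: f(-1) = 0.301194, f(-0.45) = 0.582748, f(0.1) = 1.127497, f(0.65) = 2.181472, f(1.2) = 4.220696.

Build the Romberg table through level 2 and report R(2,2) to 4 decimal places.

3.2667

R(0,0) (trapezoid, 1 panel, h=2.2000): 4.974079
R(1,0) (trapezoid, 2 panels, h=1.1000): 3.727286
R(2,0) (trapezoid, 4 panels, h=0.5500): 3.383964
R(1,1) = 3.727286 + (3.727286 − 4.974079)/3 = 3.311688
R(2,1) = 3.383964 + (3.383964 − 3.727286)/3 = 3.269523
R(2,2) = 3.269523 + (3.269523 − 3.311688)/15 = 3.266712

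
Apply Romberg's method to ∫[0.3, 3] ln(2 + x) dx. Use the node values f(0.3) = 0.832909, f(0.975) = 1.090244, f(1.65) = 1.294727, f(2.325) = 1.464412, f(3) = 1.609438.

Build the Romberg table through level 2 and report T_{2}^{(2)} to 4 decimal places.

T_{0}^{(0)} (trapezoid, 1 panel, h=2.7000): 3.297168
T_{1}^{(0)} (trapezoid, 2 panels, h=1.3500): 3.396466
T_{2}^{(0)} (trapezoid, 4 panels, h=0.6750): 3.422626
T_{1}^{(1)} = 3.396466 + (3.396466 − 3.297168)/3 = 3.429565
T_{2}^{(1)} = 3.422626 + (3.422626 − 3.396466)/3 = 3.431346
T_{2}^{(2)} = 3.431346 + (3.431346 − 3.429565)/15 = 3.431465

3.4315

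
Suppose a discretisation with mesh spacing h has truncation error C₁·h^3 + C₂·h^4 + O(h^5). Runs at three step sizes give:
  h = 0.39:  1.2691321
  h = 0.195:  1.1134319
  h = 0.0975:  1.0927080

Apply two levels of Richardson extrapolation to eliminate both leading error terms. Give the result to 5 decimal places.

1.08965

First eliminate the h^3 term (factor 2^3 = 8):
  B₁ = (8·1.1134319 − 1.2691321)/7 = 1.0911890
  B₂ = (8·1.0927080 − 1.1134319)/7 = 1.0897474
Then eliminate the h^4 term (factor 2^4 = 16):
  (16·1.0897474 − 1.0911890)/15 = 1.0896513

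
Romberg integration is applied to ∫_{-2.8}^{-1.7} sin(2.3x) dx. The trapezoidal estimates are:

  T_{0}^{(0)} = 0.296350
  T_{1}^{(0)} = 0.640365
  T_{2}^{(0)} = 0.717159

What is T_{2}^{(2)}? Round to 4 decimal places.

Richardson extrapolation on the trapezoidal column (denominator 4−1=3):
T_{1}^{(1)} = 0.640365 + (0.640365 − 0.296350)/3 = 0.755037
T_{2}^{(1)} = (4·0.717159 − 0.640365) / 3 = 0.742757
T_{2}^{(2)} = (16·0.742757 − 0.755037) / 15 = 0.741938

0.7419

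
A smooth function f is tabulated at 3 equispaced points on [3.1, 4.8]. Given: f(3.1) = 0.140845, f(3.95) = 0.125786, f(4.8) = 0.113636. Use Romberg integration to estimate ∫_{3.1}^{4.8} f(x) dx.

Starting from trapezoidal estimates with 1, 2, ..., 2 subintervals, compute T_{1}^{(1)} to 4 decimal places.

0.2147

T_{0}^{(0)} (trapezoid, 1 panel, h=1.7000): 0.216309
T_{1}^{(0)} (trapezoid, 2 panels, h=0.8500): 0.215073
T_{1}^{(1)} = 0.215073 + (0.215073 − 0.216309)/3 = 0.214661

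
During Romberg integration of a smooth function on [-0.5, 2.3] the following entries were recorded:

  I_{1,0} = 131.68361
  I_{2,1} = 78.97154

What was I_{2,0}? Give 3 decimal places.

92.150

From I_{2,1} = (4·I_{2,0} − I_{1,0})/3, solve for I_{2,0}:
4·I_{2,0} = 3·78.97154 + 131.68361 = 368.59823
I_{2,0} = 92.14956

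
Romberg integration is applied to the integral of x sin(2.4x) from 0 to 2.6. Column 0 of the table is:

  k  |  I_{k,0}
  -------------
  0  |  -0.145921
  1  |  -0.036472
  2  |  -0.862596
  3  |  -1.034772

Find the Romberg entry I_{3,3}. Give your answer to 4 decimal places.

I_{1,1} = (4·(-0.036472) − (-0.145921)) / 3 = 0.000011
I_{2,1} = (4·(-0.862596) − (-0.036472)) / 3 = -1.137971
I_{3,1} = -1.034772 + (-1.034772 − (-0.862596))/3 = -1.092164
I_{2,2} = -1.137971 + (-1.137971 − 0.000011)/15 = -1.213836
I_{3,2} = -1.092164 + (-1.092164 − (-1.137971))/15 = -1.089110
I_{3,3} = (64·(-1.089110) − (-1.213836)) / 63 = -1.087130
(Column j=1 coincides with Simpson's rule on the same nodes.)

-1.0871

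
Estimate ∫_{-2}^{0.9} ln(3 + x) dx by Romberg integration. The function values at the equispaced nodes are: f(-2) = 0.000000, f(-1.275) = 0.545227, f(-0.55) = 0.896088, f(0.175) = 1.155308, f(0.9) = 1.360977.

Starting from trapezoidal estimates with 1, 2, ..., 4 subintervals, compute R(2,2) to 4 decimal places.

R(0,0) (trapezoid, 1 panel, h=2.9000): 1.973417
R(1,0) (trapezoid, 2 panels, h=1.4500): 2.286036
R(2,0) (trapezoid, 4 panels, h=0.7250): 2.375906
R(1,1) = 2.286036 + (2.286036 − 1.973417)/3 = 2.390242
R(2,1) = 2.375906 + (2.375906 − 2.286036)/3 = 2.405863
R(2,2) = 2.405863 + (2.405863 − 2.390242)/15 = 2.406904

2.4069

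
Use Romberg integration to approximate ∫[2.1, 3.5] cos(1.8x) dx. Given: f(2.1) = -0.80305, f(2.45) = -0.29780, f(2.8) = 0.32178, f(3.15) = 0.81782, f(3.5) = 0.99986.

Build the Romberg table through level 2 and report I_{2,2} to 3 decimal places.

I_{0,0} (trapezoid, 1 panel, h=1.4000): 0.13777
I_{1,0} (trapezoid, 2 panels, h=0.7000): 0.29413
I_{2,0} (trapezoid, 4 panels, h=0.3500): 0.32907
I_{1,1} = 0.29413 + (0.29413 − 0.13777)/3 = 0.34625
I_{2,1} = 0.32907 + (0.32907 − 0.29413)/3 = 0.34072
I_{2,2} = 0.34072 + (0.34072 − 0.34625)/15 = 0.34035

0.340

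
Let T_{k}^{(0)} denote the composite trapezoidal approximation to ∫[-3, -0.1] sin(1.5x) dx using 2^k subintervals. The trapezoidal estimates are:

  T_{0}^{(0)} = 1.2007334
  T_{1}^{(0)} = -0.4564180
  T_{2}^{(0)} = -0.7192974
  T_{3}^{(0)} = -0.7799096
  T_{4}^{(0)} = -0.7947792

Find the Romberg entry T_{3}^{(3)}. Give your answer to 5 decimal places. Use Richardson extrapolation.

-0.79976

T_{1}^{(1)} = -0.4564180 + (-0.4564180 − 1.2007334)/3 = -1.0088018
T_{2}^{(1)} = -0.7192974 + (-0.7192974 − (-0.4564180))/3 = -0.8069239
T_{3}^{(1)} = (4·(-0.7799096) − (-0.7192974)) / 3 = -0.8001137
T_{2}^{(2)} = (16·(-0.8069239) − (-1.0088018)) / 15 = -0.7934654
T_{3}^{(2)} = (16·(-0.8001137) − (-0.8069239)) / 15 = -0.7996597
T_{3}^{(3)} = (64·(-0.7996597) − (-0.7934654)) / 63 = -0.7997580
(Column j=1 coincides with Simpson's rule on the same nodes.)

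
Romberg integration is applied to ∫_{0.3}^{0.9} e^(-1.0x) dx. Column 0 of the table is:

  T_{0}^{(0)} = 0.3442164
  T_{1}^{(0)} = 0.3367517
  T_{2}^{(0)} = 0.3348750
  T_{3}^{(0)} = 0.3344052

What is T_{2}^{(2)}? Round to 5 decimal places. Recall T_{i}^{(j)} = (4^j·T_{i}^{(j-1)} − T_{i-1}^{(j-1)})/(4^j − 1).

0.33425

Richardson extrapolation on the trapezoidal column (denominator 4−1=3):
T_{1}^{(1)} = (4·0.3367517 − 0.3442164) / 3 = 0.3342635
T_{2}^{(1)} = 0.3348750 + (0.3348750 − 0.3367517)/3 = 0.3342494
T_{2}^{(2)} = 0.3342494 + (0.3342494 − 0.3342635)/15 = 0.3342485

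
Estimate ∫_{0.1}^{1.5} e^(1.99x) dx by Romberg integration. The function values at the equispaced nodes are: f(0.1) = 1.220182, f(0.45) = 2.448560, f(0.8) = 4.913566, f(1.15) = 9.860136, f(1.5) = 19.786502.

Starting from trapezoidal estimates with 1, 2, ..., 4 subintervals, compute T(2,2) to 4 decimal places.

T(0,0) (trapezoid, 1 panel, h=1.4000): 14.704679
T(1,0) (trapezoid, 2 panels, h=0.7000): 10.791836
T(2,0) (trapezoid, 4 panels, h=0.3500): 9.703961
T(1,1) = 10.791836 + (10.791836 − 14.704679)/3 = 9.487555
T(2,1) = 9.703961 + (9.703961 − 10.791836)/3 = 9.341336
T(2,2) = 9.341336 + (9.341336 − 9.487555)/15 = 9.331588

9.3316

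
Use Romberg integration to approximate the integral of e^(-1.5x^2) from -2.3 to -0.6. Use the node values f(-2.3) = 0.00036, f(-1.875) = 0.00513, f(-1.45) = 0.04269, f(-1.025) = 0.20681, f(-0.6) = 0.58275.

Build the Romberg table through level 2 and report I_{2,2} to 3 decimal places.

0.215

I_{0,0} (trapezoid, 1 panel, h=1.7000): 0.49564
I_{1,0} (trapezoid, 2 panels, h=0.8500): 0.28411
I_{2,0} (trapezoid, 4 panels, h=0.4250): 0.23213
I_{1,1} = 0.28411 + (0.28411 − 0.49564)/3 = 0.21360
I_{2,1} = 0.23213 + (0.23213 − 0.28411)/3 = 0.21480
I_{2,2} = 0.21480 + (0.21480 − 0.21360)/15 = 0.21488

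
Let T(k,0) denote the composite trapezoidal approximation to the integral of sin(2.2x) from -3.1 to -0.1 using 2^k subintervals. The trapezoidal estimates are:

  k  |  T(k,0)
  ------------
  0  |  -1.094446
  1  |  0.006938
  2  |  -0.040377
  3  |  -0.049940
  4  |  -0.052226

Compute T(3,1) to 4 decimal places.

Richardson extrapolation on the trapezoidal column (denominator 4−1=3):
T(3,1) = (4·(-0.049940) − (-0.040377)) / 3 = -0.053128
(Column j=1 coincides with Simpson's rule on the same nodes.)

-0.0531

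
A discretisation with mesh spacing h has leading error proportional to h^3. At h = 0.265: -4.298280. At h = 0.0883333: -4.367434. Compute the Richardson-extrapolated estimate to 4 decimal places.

Extrapolated value = (27·A(h/3) − A(h)) / (27 − 1)
= (27·(-4.367434) − (-4.298280)) / 26
= -113.622438 / 26 = -4.370094

-4.3701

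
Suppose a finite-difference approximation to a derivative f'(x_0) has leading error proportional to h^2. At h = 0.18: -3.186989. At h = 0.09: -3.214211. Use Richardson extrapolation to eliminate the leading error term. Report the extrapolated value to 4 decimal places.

-3.2233

The leading error scales as h^2; refining by a factor of 2 reduces it by 2^2 = 4.
Extrapolated value = (4·A(h/2) − A(h)) / (4 − 1)
= (4·(-3.214211) − (-3.186989)) / 3
= -9.669855 / 3 = -3.223285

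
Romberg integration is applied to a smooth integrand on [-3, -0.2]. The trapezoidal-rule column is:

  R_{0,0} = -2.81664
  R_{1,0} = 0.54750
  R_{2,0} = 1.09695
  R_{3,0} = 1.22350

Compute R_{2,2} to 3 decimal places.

Richardson extrapolation on the trapezoidal column (denominator 4−1=3):
R_{1,1} = 0.54750 + (0.54750 − (-2.81664))/3 = 1.66888
R_{2,1} = 1.09695 + (1.09695 − 0.54750)/3 = 1.28010
R_{2,2} = (16·1.28010 − 1.66888) / 15 = 1.25418

1.254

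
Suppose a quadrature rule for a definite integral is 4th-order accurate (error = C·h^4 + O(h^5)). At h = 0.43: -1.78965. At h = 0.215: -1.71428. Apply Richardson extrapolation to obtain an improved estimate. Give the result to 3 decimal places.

The leading error scales as h^4; refining by a factor of 2 reduces it by 2^4 = 16.
Extrapolated value = (16·A(h/2) − A(h)) / (16 − 1)
= (16·(-1.71428) − (-1.78965)) / 15
= -25.63883 / 15 = -1.70926

-1.709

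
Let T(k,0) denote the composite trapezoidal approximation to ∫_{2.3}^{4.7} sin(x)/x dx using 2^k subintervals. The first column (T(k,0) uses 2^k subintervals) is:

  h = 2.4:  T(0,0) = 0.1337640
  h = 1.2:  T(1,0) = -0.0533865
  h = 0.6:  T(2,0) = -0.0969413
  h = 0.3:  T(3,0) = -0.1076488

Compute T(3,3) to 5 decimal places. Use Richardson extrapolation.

-0.11120

Richardson extrapolation on the trapezoidal column (denominator 4−1=3):
T(1,1) = -0.0533865 + (-0.0533865 − 0.1337640)/3 = -0.1157700
T(2,1) = -0.0969413 + (-0.0969413 − (-0.0533865))/3 = -0.1114596
T(3,1) = -0.1076488 + (-0.1076488 − (-0.0969413))/3 = -0.1112180
T(2,2) = -0.1114596 + (-0.1114596 − (-0.1157700))/15 = -0.1111722
T(3,2) = -0.1112180 + (-0.1112180 − (-0.1114596))/15 = -0.1112019
T(3,3) = (64·(-0.1112019) − (-0.1111722)) / 63 = -0.1112024
(Column j=1 coincides with Simpson's rule on the same nodes.)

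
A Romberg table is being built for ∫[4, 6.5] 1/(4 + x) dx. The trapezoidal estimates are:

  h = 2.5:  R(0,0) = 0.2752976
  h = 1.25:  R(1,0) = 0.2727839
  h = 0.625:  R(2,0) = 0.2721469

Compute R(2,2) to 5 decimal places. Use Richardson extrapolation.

0.27193

R(1,1) = 0.2727839 + (0.2727839 − 0.2752976)/3 = 0.2719460
R(2,1) = 0.2721469 + (0.2721469 − 0.2727839)/3 = 0.2719346
R(2,2) = 0.2719346 + (0.2719346 − 0.2719460)/15 = 0.2719338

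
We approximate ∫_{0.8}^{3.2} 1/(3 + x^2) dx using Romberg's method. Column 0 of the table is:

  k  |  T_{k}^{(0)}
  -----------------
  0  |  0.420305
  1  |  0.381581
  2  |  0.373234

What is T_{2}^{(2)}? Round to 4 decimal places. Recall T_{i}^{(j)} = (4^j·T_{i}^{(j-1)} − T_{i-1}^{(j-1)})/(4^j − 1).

T_{1}^{(1)} = (4·0.381581 − 0.420305) / 3 = 0.368673
T_{2}^{(1)} = (4·0.373234 − 0.381581) / 3 = 0.370452
T_{2}^{(2)} = (16·0.370452 − 0.368673) / 15 = 0.370571

0.3706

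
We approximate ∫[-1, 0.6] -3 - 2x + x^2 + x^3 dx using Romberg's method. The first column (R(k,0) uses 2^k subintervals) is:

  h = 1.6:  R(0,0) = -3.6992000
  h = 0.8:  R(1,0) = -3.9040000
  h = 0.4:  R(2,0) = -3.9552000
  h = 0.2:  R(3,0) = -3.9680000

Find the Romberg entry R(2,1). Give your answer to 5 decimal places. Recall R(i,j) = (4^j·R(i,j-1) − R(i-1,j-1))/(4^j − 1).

-3.97227

Richardson extrapolation on the trapezoidal column (denominator 4−1=3):
R(2,1) = -3.9552000 + (-3.9552000 − (-3.9040000))/3 = -3.9722667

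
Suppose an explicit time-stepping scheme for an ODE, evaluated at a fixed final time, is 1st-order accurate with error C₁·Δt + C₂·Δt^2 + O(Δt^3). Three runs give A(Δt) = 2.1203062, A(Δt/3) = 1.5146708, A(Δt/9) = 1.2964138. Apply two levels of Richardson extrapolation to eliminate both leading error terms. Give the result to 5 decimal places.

1.18421

First eliminate the Δt term (factor 3^1 = 3):
  B₁ = (3·1.5146708 − 2.1203062)/2 = 1.2118531
  B₂ = (3·1.2964138 − 1.5146708)/2 = 1.1872853
Then eliminate the Δt^2 term (factor 3^2 = 9):
  (9·1.1872853 − 1.2118531)/8 = 1.1842143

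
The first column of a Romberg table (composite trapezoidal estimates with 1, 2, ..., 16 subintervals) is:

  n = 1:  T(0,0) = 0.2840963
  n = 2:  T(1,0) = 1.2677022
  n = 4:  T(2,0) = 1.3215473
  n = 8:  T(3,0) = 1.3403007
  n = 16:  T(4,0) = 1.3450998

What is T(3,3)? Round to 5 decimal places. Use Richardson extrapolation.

1.34741

Richardson extrapolation on the trapezoidal column (denominator 4−1=3):
T(1,1) = (4·1.2677022 − 0.2840963) / 3 = 1.5955708
T(2,1) = (4·1.3215473 − 1.2677022) / 3 = 1.3394957
T(3,1) = 1.3403007 + (1.3403007 − 1.3215473)/3 = 1.3465518
T(2,2) = 1.3394957 + (1.3394957 − 1.5955708)/15 = 1.3224240
T(3,2) = (16·1.3465518 − 1.3394957) / 15 = 1.3470222
T(3,3) = 1.3470222 + (1.3470222 − 1.3224240)/63 = 1.3474126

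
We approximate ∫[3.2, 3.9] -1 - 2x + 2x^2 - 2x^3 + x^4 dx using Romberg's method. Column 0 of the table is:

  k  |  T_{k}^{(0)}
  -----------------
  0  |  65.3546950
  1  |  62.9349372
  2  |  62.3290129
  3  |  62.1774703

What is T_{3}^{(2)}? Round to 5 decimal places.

62.12695

Richardson extrapolation on the trapezoidal column (denominator 4−1=3):
T_{2}^{(1)} = (4·62.3290129 − 62.9349372) / 3 = 62.1270381
T_{3}^{(1)} = 62.1774703 + (62.1774703 − 62.3290129)/3 = 62.1269561
T_{3}^{(2)} = 62.1269561 + (62.1269561 − 62.1270381)/15 = 62.1269506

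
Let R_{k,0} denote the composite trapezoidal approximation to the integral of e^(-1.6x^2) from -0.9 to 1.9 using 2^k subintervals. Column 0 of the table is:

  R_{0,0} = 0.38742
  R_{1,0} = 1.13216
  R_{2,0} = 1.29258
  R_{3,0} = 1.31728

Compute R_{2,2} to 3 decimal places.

1.344

R_{1,1} = (4·1.13216 − 0.38742) / 3 = 1.38041
R_{2,1} = (4·1.29258 − 1.13216) / 3 = 1.34605
R_{2,2} = 1.34605 + (1.34605 − 1.38041)/15 = 1.34376
(Column j=1 coincides with Simpson's rule on the same nodes.)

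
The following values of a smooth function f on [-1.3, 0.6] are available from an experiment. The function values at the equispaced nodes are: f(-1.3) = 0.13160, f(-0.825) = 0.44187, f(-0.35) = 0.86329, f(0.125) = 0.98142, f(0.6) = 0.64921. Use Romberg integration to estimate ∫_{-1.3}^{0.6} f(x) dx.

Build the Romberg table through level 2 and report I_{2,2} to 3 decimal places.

1.296

I_{0,0} (trapezoid, 1 panel, h=1.9000): 0.74177
I_{1,0} (trapezoid, 2 panels, h=0.9500): 1.19101
I_{2,0} (trapezoid, 4 panels, h=0.4750): 1.27157
I_{1,1} = 1.19101 + (1.19101 − 0.74177)/3 = 1.34076
I_{2,1} = 1.27157 + (1.27157 − 1.19101)/3 = 1.29842
I_{2,2} = 1.29842 + (1.29842 − 1.34076)/15 = 1.29560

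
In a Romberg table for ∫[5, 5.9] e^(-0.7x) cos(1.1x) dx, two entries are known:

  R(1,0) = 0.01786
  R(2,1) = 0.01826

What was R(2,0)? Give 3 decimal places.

0.018

From R(2,1) = (4·R(2,0) − R(1,0))/3, solve for R(2,0):
4·R(2,0) = 3·0.01826 + 0.01786 = 0.07264
R(2,0) = 0.01816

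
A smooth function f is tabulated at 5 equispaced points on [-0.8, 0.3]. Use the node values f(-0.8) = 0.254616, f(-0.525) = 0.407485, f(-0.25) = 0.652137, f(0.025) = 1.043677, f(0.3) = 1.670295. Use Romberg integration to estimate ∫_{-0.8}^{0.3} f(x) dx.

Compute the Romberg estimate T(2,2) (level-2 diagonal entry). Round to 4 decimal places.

T(0,0) (trapezoid, 1 panel, h=1.1000): 1.058701
T(1,0) (trapezoid, 2 panels, h=0.5500): 0.888026
T(2,0) (trapezoid, 4 panels, h=0.2750): 0.843082
T(1,1) = 0.888026 + (0.888026 − 1.058701)/3 = 0.831134
T(2,1) = 0.843082 + (0.843082 − 0.888026)/3 = 0.828101
T(2,2) = 0.828101 + (0.828101 − 0.831134)/15 = 0.827899

0.8279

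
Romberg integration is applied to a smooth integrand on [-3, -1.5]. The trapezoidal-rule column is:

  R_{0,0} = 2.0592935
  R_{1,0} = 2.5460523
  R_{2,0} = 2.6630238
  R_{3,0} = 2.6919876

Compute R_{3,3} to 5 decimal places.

R_{1,1} = 2.5460523 + (2.5460523 − 2.0592935)/3 = 2.7083052
R_{2,1} = 2.6630238 + (2.6630238 − 2.5460523)/3 = 2.7020143
R_{3,1} = (4·2.6919876 − 2.6630238) / 3 = 2.7016422
R_{2,2} = 2.7020143 + (2.7020143 − 2.7083052)/15 = 2.7015949
R_{3,2} = 2.7016422 + (2.7016422 − 2.7020143)/15 = 2.7016174
R_{3,3} = (64·2.7016174 − 2.7015949) / 63 = 2.7016178

2.70162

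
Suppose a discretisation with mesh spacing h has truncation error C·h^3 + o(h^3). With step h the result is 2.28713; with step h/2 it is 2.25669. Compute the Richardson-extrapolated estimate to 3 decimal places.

The leading error scales as h^3; refining by a factor of 2 reduces it by 2^3 = 8.
Extrapolated value = (8·A(h/2) − A(h)) / (8 − 1)
= (8·2.25669 − 2.28713) / 7
= 15.76639 / 7 = 2.25234

2.252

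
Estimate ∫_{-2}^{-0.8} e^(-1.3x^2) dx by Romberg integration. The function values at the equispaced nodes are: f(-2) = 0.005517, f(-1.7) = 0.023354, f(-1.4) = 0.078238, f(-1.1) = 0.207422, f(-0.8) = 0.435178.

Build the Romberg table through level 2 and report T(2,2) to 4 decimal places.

T(0,0) (trapezoid, 1 panel, h=1.2000): 0.264417
T(1,0) (trapezoid, 2 panels, h=0.6000): 0.179151
T(2,0) (trapezoid, 4 panels, h=0.3000): 0.158808
T(1,1) = 0.179151 + (0.179151 − 0.264417)/3 = 0.150729
T(2,1) = 0.158808 + (0.158808 − 0.179151)/3 = 0.152027
T(2,2) = 0.152027 + (0.152027 − 0.150729)/15 = 0.152114

0.1521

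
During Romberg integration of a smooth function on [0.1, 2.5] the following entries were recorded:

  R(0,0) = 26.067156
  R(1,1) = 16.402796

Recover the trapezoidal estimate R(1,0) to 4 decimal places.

18.8189

From R(1,1) = (4·R(1,0) − R(0,0))/3, solve for R(1,0):
4·R(1,0) = 3·16.402796 + 26.067156 = 75.275544
R(1,0) = 18.818886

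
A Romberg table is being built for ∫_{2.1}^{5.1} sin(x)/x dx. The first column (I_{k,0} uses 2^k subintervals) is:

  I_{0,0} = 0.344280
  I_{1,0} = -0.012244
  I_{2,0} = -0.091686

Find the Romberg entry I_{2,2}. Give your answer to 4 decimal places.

-0.1173

I_{1,1} = -0.012244 + (-0.012244 − 0.344280)/3 = -0.131085
I_{2,1} = (4·(-0.091686) − (-0.012244)) / 3 = -0.118167
I_{2,2} = (16·(-0.118167) − (-0.131085)) / 15 = -0.117306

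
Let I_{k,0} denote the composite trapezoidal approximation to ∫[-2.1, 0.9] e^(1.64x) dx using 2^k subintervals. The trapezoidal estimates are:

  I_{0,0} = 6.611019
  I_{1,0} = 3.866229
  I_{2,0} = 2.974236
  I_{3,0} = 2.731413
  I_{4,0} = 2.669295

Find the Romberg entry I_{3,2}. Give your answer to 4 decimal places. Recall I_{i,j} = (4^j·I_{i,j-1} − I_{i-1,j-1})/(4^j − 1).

I_{2,1} = 2.974236 + (2.974236 − 3.866229)/3 = 2.676905
I_{3,1} = 2.731413 + (2.731413 − 2.974236)/3 = 2.650472
I_{3,2} = (16·2.650472 − 2.676905) / 15 = 2.648710
(Column j=1 coincides with Simpson's rule on the same nodes.)

2.6487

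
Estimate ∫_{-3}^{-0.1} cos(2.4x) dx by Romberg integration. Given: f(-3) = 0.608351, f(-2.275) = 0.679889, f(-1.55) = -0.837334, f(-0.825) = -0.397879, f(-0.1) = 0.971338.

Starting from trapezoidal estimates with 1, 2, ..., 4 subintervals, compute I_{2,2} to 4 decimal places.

0.3233

I_{0,0} (trapezoid, 1 panel, h=2.9000): 2.290549
I_{1,0} (trapezoid, 2 panels, h=1.4500): -0.068860
I_{2,0} (trapezoid, 4 panels, h=0.7250): 0.170027
I_{1,1} = -0.068860 + (-0.068860 − 2.290549)/3 = -0.855330
I_{2,1} = 0.170027 + (0.170027 − (-0.068860))/3 = 0.249656
I_{2,2} = 0.249656 + (0.249656 − (-0.855330))/15 = 0.323322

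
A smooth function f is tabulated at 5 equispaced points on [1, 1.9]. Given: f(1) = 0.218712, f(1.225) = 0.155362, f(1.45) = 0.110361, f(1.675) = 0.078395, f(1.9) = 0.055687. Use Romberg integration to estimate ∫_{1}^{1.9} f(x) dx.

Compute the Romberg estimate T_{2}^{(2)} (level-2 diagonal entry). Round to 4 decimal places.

0.1073

T_{0}^{(0)} (trapezoid, 1 panel, h=0.9000): 0.123480
T_{1}^{(0)} (trapezoid, 2 panels, h=0.4500): 0.111402
T_{2}^{(0)} (trapezoid, 4 panels, h=0.2250): 0.108296
T_{1}^{(1)} = 0.111402 + (0.111402 − 0.123480)/3 = 0.107376
T_{2}^{(1)} = 0.108296 + (0.108296 − 0.111402)/3 = 0.107261
T_{2}^{(2)} = 0.107261 + (0.107261 − 0.107376)/15 = 0.107253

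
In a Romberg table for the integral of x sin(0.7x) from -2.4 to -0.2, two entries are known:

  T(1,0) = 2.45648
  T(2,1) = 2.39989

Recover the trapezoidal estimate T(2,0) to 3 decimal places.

From T(2,1) = (4·T(2,0) − T(1,0))/3, solve for T(2,0):
4·T(2,0) = 3·2.39989 + 2.45648 = 9.65615
T(2,0) = 2.41404

2.414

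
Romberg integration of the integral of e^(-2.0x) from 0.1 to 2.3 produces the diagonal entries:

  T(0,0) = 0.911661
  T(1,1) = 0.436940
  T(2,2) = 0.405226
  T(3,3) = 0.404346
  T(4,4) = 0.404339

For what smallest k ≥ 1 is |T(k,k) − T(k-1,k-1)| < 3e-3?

k = 3

|T(1,1) − T(0,0)| = 0.474721 ≥ 3e-3
|T(2,2) − T(1,1)| = 0.031714 ≥ 3e-3
|T(3,3) − T(2,2)| = 0.000880 < 3e-3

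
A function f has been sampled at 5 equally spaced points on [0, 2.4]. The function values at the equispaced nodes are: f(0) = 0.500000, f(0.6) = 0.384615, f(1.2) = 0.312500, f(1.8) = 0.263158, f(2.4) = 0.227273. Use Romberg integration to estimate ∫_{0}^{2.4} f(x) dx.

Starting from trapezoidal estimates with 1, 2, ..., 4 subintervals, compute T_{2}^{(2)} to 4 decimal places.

T_{0}^{(0)} (trapezoid, 1 panel, h=2.4000): 0.872728
T_{1}^{(0)} (trapezoid, 2 panels, h=1.2000): 0.811364
T_{2}^{(0)} (trapezoid, 4 panels, h=0.6000): 0.794346
T_{1}^{(1)} = 0.811364 + (0.811364 − 0.872728)/3 = 0.790909
T_{2}^{(1)} = 0.794346 + (0.794346 − 0.811364)/3 = 0.788673
T_{2}^{(2)} = 0.788673 + (0.788673 − 0.790909)/15 = 0.788524

0.7885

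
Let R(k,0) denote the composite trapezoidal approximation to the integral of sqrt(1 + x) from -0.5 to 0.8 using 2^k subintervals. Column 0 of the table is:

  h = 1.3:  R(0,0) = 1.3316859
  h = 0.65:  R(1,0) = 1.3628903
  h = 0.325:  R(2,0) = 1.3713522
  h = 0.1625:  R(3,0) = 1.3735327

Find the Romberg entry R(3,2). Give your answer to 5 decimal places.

1.37427

R(2,1) = (4·1.3713522 − 1.3628903) / 3 = 1.3741728
R(3,1) = 1.3735327 + (1.3735327 − 1.3713522)/3 = 1.3742595
R(3,2) = 1.3742595 + (1.3742595 − 1.3741728)/15 = 1.3742653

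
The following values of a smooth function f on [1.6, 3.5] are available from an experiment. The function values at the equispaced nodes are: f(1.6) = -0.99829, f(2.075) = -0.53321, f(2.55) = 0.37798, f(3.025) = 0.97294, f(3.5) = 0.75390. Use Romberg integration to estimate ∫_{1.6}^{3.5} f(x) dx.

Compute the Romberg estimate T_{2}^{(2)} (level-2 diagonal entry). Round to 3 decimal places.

0.357

T_{0}^{(0)} (trapezoid, 1 panel, h=1.9000): -0.23217
T_{1}^{(0)} (trapezoid, 2 panels, h=0.9500): 0.24300
T_{2}^{(0)} (trapezoid, 4 panels, h=0.4750): 0.33037
T_{1}^{(1)} = 0.24300 + (0.24300 − (-0.23217))/3 = 0.40139
T_{2}^{(1)} = 0.33037 + (0.33037 − 0.24300)/3 = 0.35949
T_{2}^{(2)} = 0.35949 + (0.35949 − 0.40139)/15 = 0.35670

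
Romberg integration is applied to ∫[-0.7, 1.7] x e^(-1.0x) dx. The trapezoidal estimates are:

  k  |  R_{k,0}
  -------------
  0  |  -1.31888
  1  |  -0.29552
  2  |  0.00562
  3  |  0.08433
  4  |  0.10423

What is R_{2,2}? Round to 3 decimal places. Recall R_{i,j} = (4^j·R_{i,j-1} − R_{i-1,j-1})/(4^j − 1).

Richardson extrapolation on the trapezoidal column (denominator 4−1=3):
R_{1,1} = -0.29552 + (-0.29552 − (-1.31888))/3 = 0.04560
R_{2,1} = (4·0.00562 − (-0.29552)) / 3 = 0.10600
R_{2,2} = (16·0.10600 − 0.04560) / 15 = 0.11003

0.110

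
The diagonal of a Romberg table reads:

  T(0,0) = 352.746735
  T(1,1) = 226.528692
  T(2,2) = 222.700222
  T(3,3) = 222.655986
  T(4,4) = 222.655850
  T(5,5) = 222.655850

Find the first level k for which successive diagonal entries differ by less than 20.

|T(1,1) − T(0,0)| = 126.218043 ≥ 20
|T(2,2) − T(1,1)| = 3.828470 < 20

k = 2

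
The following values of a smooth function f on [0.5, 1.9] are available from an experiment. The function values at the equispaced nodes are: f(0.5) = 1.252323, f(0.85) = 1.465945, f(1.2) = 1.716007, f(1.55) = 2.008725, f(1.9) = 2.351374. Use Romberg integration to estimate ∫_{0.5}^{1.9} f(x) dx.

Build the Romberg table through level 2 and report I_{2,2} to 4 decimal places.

2.4423

I_{0,0} (trapezoid, 1 panel, h=1.4000): 2.522588
I_{1,0} (trapezoid, 2 panels, h=0.7000): 2.462499
I_{2,0} (trapezoid, 4 panels, h=0.3500): 2.447384
I_{1,1} = 2.462499 + (2.462499 − 2.522588)/3 = 2.442469
I_{2,1} = 2.447384 + (2.447384 − 2.462499)/3 = 2.442346
I_{2,2} = 2.442346 + (2.442346 − 2.442469)/15 = 2.442338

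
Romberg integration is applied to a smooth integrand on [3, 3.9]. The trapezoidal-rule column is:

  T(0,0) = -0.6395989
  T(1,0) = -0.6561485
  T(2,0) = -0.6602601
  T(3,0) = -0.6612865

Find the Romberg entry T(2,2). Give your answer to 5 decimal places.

T(1,1) = (4·(-0.6561485) − (-0.6395989)) / 3 = -0.6616650
T(2,1) = -0.6602601 + (-0.6602601 − (-0.6561485))/3 = -0.6616306
T(2,2) = -0.6616306 + (-0.6616306 − (-0.6616650))/15 = -0.6616283

-0.66163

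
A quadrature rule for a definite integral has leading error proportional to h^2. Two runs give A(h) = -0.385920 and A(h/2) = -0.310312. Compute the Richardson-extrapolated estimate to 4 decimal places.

-0.2851

The leading error scales as h^2; refining by a factor of 2 reduces it by 2^2 = 4.
Extrapolated value = (4·A(h/2) − A(h)) / (4 − 1)
= (4·(-0.310312) − (-0.385920)) / 3
= -0.855328 / 3 = -0.285109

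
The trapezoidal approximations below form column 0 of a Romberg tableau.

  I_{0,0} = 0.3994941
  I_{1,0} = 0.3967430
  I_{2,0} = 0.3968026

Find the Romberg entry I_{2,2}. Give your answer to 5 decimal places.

0.39689

I_{1,1} = (4·0.3967430 − 0.3994941) / 3 = 0.3958260
I_{2,1} = 0.3968026 + (0.3968026 − 0.3967430)/3 = 0.3968225
I_{2,2} = (16·0.3968225 − 0.3958260) / 15 = 0.3968889
(Column j=1 coincides with Simpson's rule on the same nodes.)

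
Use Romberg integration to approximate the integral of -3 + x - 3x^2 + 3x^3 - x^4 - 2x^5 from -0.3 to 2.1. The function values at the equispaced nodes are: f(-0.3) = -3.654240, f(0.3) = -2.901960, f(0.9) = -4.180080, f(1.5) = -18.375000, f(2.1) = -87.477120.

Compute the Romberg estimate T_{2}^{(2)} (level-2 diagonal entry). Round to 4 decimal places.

T_{0}^{(0)} (trapezoid, 1 panel, h=2.4000): -109.357632
T_{1}^{(0)} (trapezoid, 2 panels, h=1.2000): -59.694912
T_{2}^{(0)} (trapezoid, 4 panels, h=0.6000): -42.613632
T_{1}^{(1)} = -59.694912 + (-59.694912 − (-109.357632))/3 = -43.140672
T_{2}^{(1)} = -42.613632 + (-42.613632 − (-59.694912))/3 = -36.919872
T_{2}^{(2)} = -36.919872 + (-36.919872 − (-43.140672))/15 = -36.505152

-36.5052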